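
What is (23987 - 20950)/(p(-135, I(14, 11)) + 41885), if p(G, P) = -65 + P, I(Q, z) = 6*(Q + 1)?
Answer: 3037/41910 ≈ 0.072465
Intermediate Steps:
I(Q, z) = 6 + 6*Q (I(Q, z) = 6*(1 + Q) = 6 + 6*Q)
(23987 - 20950)/(p(-135, I(14, 11)) + 41885) = (23987 - 20950)/((-65 + (6 + 6*14)) + 41885) = 3037/((-65 + (6 + 84)) + 41885) = 3037/((-65 + 90) + 41885) = 3037/(25 + 41885) = 3037/41910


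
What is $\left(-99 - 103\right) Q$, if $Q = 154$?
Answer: $-31108$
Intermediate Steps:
$\left(-99 - 103\right) Q = \left(-99 - 103\right) 154 = \left(-202\right) 154 = -31108$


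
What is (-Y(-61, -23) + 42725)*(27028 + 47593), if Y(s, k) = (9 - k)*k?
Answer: 3243103281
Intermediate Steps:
Y(s, k) = k*(9 - k)
(-Y(-61, -23) + 42725)*(27028 + 47593) = (-(-23)*(9 - 1*(-23)) + 42725)*(27028 + 47593) = (-(-23)*(9 + 23) + 42725)*74621 = (-(-23)*32 + 42725)*74621 = (-1*(-736) + 42725)*74621 = (736 + 42725)*74621 = 43461*74621 = 3243103281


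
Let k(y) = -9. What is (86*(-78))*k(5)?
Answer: 60372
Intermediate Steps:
(86*(-78))*k(5) = (86*(-78))*(-9) = -6708*(-9) = 60372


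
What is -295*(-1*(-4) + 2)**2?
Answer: -10620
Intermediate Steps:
-295*(-1*(-4) + 2)**2 = -295*(4 + 2)**2 = -295*6**2 = -295*36 = -10620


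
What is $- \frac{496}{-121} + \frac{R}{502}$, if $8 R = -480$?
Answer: $\frac{120866}{30371} \approx 3.9797$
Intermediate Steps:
$R = -60$ ($R = \frac{1}{8} \left(-480\right) = -60$)
$- \frac{496}{-121} + \frac{R}{502} = - \frac{496}{-121} - \frac{60}{502} = \left(-496\right) \left(- \frac{1}{121}\right) - \frac{30}{251} = \frac{496}{121} - \frac{30}{251} = \frac{120866}{30371}$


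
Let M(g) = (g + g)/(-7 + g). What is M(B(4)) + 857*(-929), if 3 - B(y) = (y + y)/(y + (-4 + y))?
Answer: -2388460/3 ≈ -7.9615e+5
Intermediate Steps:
B(y) = 3 - 2*y/(-4 + 2*y) (B(y) = 3 - (y + y)/(y + (-4 + y)) = 3 - 2*y/(-4 + 2*y))
M(g) = 2*g/(-7 + g) (M(g) = (2*g)/(-7 + g) = 2*g/(-7 + g))
M(B(4)) + 857*(-929) = 2*(2*(-3 + 4)/(-2 + 4))/(-7 + 2*(-3 + 4)/(-2 + 4)) + 857*(-929) = 2*(2*1/2)/(-7 + 2*1/2) - 796153 = 2*(2*(1/2)*1)/(-7 + 2*(1/2)*1) - 796153 = 2*1/(-7 + 1) - 796153 = 2*1/(-6) - 796153 = 2*1*(-1/6) - 796153 = -1/3 - 796153 = -2388460/3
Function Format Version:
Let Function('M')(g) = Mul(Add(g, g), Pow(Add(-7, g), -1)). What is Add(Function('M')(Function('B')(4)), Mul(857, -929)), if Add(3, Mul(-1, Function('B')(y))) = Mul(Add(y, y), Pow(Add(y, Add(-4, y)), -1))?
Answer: Rational(-2388460, 3) ≈ -7.9615e+5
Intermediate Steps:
Function('B')(y) = Add(3, Mul(-2, y, Pow(Add(-4, Mul(2, y)), -1))) (Function('B')(y) = Add(3, Mul(-1, Mul(Add(y, y), Pow(Add(y, Add(-4, y)), -1)))) = Add(3, Mul(-1, Mul(Mul(2, y), Pow(Add(-4, Mul(2, y)), -1)))) = Add(3, Mul(-1, Mul(2, y, Pow(Add(-4, Mul(2, y)), -1)))) = Add(3, Mul(-2, y, Pow(Add(-4, Mul(2, y)), -1))))
Function('M')(g) = Mul(2, g, Pow(Add(-7, g), -1)) (Function('M')(g) = Mul(Mul(2, g), Pow(Add(-7, g), -1)) = Mul(2, g, Pow(Add(-7, g), -1)))
Add(Function('M')(Function('B')(4)), Mul(857, -929)) = Add(Mul(2, Mul(2, Pow(Add(-2, 4), -1), Add(-3, 4)), Pow(Add(-7, Mul(2, Pow(Add(-2, 4), -1), Add(-3, 4))), -1)), Mul(857, -929)) = Add(Mul(2, Mul(2, Pow(2, -1), 1), Pow(Add(-7, Mul(2, Pow(2, -1), 1)), -1)), -796153) = Add(Mul(2, Mul(2, Rational(1, 2), 1), Pow(Add(-7, Mul(2, Rational(1, 2), 1)), -1)), -796153) = Add(Mul(2, 1, Pow(Add(-7, 1), -1)), -796153) = Add(Mul(2, 1, Pow(-6, -1)), -796153) = Add(Mul(2, 1, Rational(-1, 6)), -796153) = Add(Rational(-1, 3), -796153) = Rational(-2388460, 3)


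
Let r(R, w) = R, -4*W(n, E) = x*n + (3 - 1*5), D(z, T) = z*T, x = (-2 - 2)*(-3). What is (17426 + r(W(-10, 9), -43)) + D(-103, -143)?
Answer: 64371/2 ≈ 32186.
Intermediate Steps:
x = 12 (x = -4*(-3) = 12)
D(z, T) = T*z
W(n, E) = ½ - 3*n (W(n, E) = -(12*n + (3 - 1*5))/4 = -(12*n + (3 - 5))/4 = -(12*n - 2)/4 = -(-2 + 12*n)/4 = ½ - 3*n)
(17426 + r(W(-10, 9), -43)) + D(-103, -143) = (17426 + (½ - 3*(-10))) - 143*(-103) = (17426 + (½ + 30)) + 14729 = (17426 + 61/2) + 14729 = 34913/2 + 14729 = 64371/2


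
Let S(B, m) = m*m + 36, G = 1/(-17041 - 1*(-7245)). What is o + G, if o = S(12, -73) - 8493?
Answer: -30641889/9796 ≈ -3128.0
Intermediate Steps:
G = -1/9796 (G = 1/(-17041 + 7245) = 1/(-9796) = -1/9796 ≈ -0.00010208)
S(B, m) = 36 + m**2 (S(B, m) = m**2 + 36 = 36 + m**2)
o = -3128 (o = (36 + (-73)**2) - 8493 = (36 + 5329) - 8493 = 5365 - 8493 = -3128)
o + G = -3128 - 1/9796 = -30641889/9796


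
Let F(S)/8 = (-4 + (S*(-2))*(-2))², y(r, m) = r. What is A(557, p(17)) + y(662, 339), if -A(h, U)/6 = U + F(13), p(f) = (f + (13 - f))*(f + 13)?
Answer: -112270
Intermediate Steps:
p(f) = 169 + 13*f (p(f) = 13*(13 + f) = 169 + 13*f)
F(S) = 8*(-4 + 4*S)² (F(S) = 8*(-4 + (S*(-2))*(-2))² = 8*(-4 - 2*S*(-2))² = 8*(-4 + 4*S)²)
A(h, U) = -110592 - 6*U (A(h, U) = -6*(U + 128*(-1 + 13)²) = -6*(U + 128*12²) = -6*(U + 128*144) = -6*(U + 18432) = -6*(18432 + U) = -110592 - 6*U)
A(557, p(17)) + y(662, 339) = (-110592 - 6*(169 + 13*17)) + 662 = (-110592 - 6*(169 + 221)) + 662 = (-110592 - 6*390) + 662 = (-110592 - 2340) + 662 = -112932 + 662 = -112270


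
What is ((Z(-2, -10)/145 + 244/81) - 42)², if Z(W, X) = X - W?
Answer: 210275439364/137945025 ≈ 1524.3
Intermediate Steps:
((Z(-2, -10)/145 + 244/81) - 42)² = (((-10 - 1*(-2))/145 + 244/81) - 42)² = (((-10 + 2)*(1/145) + 244*(1/81)) - 42)² = ((-8*1/145 + 244/81) - 42)² = ((-8/145 + 244/81) - 42)² = (34732/11745 - 42)² = (-458558/11745)² = 210275439364/137945025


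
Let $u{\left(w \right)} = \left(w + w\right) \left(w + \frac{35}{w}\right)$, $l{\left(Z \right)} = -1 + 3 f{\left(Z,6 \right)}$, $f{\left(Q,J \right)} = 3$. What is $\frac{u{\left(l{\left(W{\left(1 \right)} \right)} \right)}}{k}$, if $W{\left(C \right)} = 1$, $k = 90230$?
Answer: $\frac{99}{45115} \approx 0.0021944$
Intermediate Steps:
$l{\left(Z \right)} = 8$ ($l{\left(Z \right)} = -1 + 3 \cdot 3 = -1 + 9 = 8$)
$u{\left(w \right)} = 2 w \left(w + \frac{35}{w}\right)$
$\frac{u{\left(l{\left(W{\left(1 \right)} \right)} \right)}}{k} = \frac{70 + 2 \cdot 8^{2}}{90230} = \left(70 + 2 \cdot 64\right) \frac{1}{90230} = \left(70 + 128\right) \frac{1}{90230} = 198 \cdot \frac{1}{90230} = \frac{99}{45115}$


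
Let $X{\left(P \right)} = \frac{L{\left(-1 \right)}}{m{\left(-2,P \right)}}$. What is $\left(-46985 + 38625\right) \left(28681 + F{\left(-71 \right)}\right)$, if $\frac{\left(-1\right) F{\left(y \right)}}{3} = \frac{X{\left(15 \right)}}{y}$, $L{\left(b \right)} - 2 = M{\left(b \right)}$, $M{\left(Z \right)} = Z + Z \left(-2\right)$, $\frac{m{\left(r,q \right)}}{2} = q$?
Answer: $- \frac{17023896868}{71} \approx -2.3977 \cdot 10^{8}$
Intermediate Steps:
$m{\left(r,q \right)} = 2 q$
$M{\left(Z \right)} = - Z$ ($M{\left(Z \right)} = Z - 2 Z = - Z$)
$L{\left(b \right)} = 2 - b$
$X{\left(P \right)} = \frac{3}{2 P}$ ($X{\left(P \right)} = \frac{2 - -1}{2 P} = \left(2 + 1\right) \frac{1}{2 P} = 3 \frac{1}{2 P} = \frac{3}{2 P}$)
$F{\left(y \right)} = - \frac{3}{10 y}$ ($F{\left(y \right)} = - 3 \frac{\frac{3}{2} \cdot \frac{1}{15}}{y} = - 3 \frac{1}{10 y} = - \frac{3}{10 y}$)
$\left(-46985 + 38625\right) \left(28681 + F{\left(-71 \right)}\right) = \left(-46985 + 38625\right) \left(28681 - \frac{3}{10 \left(-71\right)}\right) = - 8360 \left(28681 - - \frac{3}{710}\right) = - 8360 \left(28681 + \frac{3}{710}\right) = \left(-8360\right) \frac{20363513}{710} = - \frac{17023896868}{71}$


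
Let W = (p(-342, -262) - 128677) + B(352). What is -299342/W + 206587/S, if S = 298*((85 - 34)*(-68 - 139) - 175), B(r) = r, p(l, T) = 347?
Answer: 465448917713/204645524504 ≈ 2.2744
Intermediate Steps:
W = -127978 (W = (347 - 128677) + 352 = -128330 + 352 = -127978)
S = -3198136 (S = 298*(51*(-207) - 175) = 298*(-10557 - 175) = 298*(-10732) = -3198136)
-299342/W + 206587/S = -299342/(-127978) + 206587/(-3198136) = -299342*(-1/127978) + 206587*(-1/3198136) = 149671/63989 - 206587/3198136 = 465448917713/204645524504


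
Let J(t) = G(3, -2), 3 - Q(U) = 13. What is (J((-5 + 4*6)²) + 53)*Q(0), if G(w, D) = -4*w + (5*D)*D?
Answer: -610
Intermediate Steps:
Q(U) = -10 (Q(U) = 3 - 1*13 = 3 - 13 = -10)
G(w, D) = -4*w + 5*D²
J(t) = 8 (J(t) = -4*3 + 5*(-2)² = -12 + 5*4 = -12 + 20 = 8)
(J((-5 + 4*6)²) + 53)*Q(0) = (8 + 53)*(-10) = 61*(-10) = -610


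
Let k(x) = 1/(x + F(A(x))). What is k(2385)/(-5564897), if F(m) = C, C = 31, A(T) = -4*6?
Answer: -1/13444791152 ≈ -7.4378e-11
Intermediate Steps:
A(T) = -24
F(m) = 31
k(x) = 1/(31 + x) (k(x) = 1/(x + 31) = 1/(31 + x))
k(2385)/(-5564897) = 1/((31 + 2385)*(-5564897)) = -1/5564897/2416 = (1/2416)*(-1/5564897) = -1/13444791152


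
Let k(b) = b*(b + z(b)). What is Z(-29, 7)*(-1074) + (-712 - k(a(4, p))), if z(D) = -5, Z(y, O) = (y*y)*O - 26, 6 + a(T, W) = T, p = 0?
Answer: -6295440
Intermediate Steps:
a(T, W) = -6 + T
Z(y, O) = -26 + O*y² (Z(y, O) = y²*O - 26 = O*y² - 26 = -26 + O*y²)
k(b) = b*(-5 + b) (k(b) = b*(b - 5) = b*(-5 + b))
Z(-29, 7)*(-1074) + (-712 - k(a(4, p))) = (-26 + 7*(-29)²)*(-1074) + (-712 - (-6 + 4)*(-5 + (-6 + 4))) = (-26 + 7*841)*(-1074) + (-712 - (-2)*(-5 - 2)) = (-26 + 5887)*(-1074) + (-712 - (-2)*(-7)) = 5861*(-1074) + (-712 - 1*14) = -6294714 + (-712 - 14) = -6294714 - 726 = -6295440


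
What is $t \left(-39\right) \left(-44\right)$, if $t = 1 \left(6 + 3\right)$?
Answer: $15444$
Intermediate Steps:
$t = 9$ ($t = 1 \cdot 9 = 9$)
$t \left(-39\right) \left(-44\right) = 9 \left(-39\right) \left(-44\right) = \left(-351\right) \left(-44\right) = 15444$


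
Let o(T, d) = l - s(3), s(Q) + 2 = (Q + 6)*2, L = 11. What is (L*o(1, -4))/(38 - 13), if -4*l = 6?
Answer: -77/10 ≈ -7.7000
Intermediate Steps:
l = -3/2 (l = -1/4*6 = -3/2 ≈ -1.5000)
s(Q) = 10 + 2*Q (s(Q) = -2 + (Q + 6)*2 = -2 + (6 + Q)*2 = -2 + (12 + 2*Q) = 10 + 2*Q)
o(T, d) = -35/2 (o(T, d) = -3/2 - (10 + 2*3) = -3/2 - (10 + 6) = -3/2 - 1*16 = -3/2 - 16 = -35/2)
(L*o(1, -4))/(38 - 13) = (11*(-35/2))/(38 - 13) = -385/2/25 = -385/2*1/25 = -77/10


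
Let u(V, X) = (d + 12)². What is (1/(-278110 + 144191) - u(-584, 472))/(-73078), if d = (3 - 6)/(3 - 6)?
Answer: 11316156/4893266341 ≈ 0.0023126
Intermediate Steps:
d = 1 (d = -3/(-3) = -3*(-⅓) = 1)
u(V, X) = 169 (u(V, X) = (1 + 12)² = 13² = 169)
(1/(-278110 + 144191) - u(-584, 472))/(-73078) = (1/(-278110 + 144191) - 1*169)/(-73078) = (1/(-133919) - 169)*(-1/73078) = (-1/133919 - 169)*(-1/73078) = -22632312/133919*(-1/73078) = 11316156/4893266341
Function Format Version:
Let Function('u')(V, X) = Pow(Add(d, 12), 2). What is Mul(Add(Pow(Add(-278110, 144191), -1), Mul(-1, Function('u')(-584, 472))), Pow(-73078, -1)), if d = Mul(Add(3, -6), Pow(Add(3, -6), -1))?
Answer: Rational(11316156, 4893266341) ≈ 0.0023126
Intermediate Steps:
d = 1 (d = Mul(-3, Pow(-3, -1)) = Mul(-3, Rational(-1, 3)) = 1)
Function('u')(V, X) = 169 (Function('u')(V, X) = Pow(Add(1, 12), 2) = Pow(13, 2) = 169)
Mul(Add(Pow(Add(-278110, 144191), -1), Mul(-1, Function('u')(-584, 472))), Pow(-73078, -1)) = Mul(Add(Pow(Add(-278110, 144191), -1), Mul(-1, 169)), Pow(-73078, -1)) = Mul(Add(Pow(-133919, -1), -169), Rational(-1, 73078)) = Mul(Add(Rational(-1, 133919), -169), Rational(-1, 73078)) = Mul(Rational(-22632312, 133919), Rational(-1, 73078)) = Rational(11316156, 4893266341)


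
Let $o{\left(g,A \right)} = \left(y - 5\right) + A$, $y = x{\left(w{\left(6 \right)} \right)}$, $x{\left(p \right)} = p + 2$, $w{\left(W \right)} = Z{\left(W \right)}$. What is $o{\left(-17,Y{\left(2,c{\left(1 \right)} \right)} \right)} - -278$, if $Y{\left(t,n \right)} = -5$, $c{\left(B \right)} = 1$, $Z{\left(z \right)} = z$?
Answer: $276$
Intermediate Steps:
$w{\left(W \right)} = W$
$x{\left(p \right)} = 2 + p$
$y = 8$ ($y = 2 + 6 = 8$)
$o{\left(g,A \right)} = 3 + A$ ($o{\left(g,A \right)} = \left(8 - 5\right) + A = 3 + A$)
$o{\left(-17,Y{\left(2,c{\left(1 \right)} \right)} \right)} - -278 = \left(3 - 5\right) - -278 = -2 + 278 = 276$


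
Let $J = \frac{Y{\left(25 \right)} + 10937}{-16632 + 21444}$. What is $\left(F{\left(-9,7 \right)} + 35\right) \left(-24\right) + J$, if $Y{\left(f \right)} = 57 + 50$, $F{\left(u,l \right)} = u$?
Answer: $- \frac{747911}{1203} \approx -621.71$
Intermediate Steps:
$Y{\left(f \right)} = 107$
$J = \frac{2761}{1203}$ ($J = \frac{107 + 10937}{-16632 + 21444} = \frac{11044}{4812} = 11044 \cdot \frac{1}{4812} = \frac{2761}{1203} \approx 2.2951$)
$\left(F{\left(-9,7 \right)} + 35\right) \left(-24\right) + J = \left(-9 + 35\right) \left(-24\right) + \frac{2761}{1203} = 26 \left(-24\right) + \frac{2761}{1203} = -624 + \frac{2761}{1203} = - \frac{747911}{1203}$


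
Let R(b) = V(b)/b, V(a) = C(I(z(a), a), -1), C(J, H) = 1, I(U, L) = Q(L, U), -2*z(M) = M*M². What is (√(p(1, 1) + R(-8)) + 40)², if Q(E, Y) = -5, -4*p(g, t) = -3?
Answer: (160 + √10)²/16 ≈ 1663.9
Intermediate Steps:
p(g, t) = ¾ (p(g, t) = -¼*(-3) = ¾)
z(M) = -M³/2 (z(M) = -M*M²/2 = -M³/2)
I(U, L) = -5
V(a) = 1
R(b) = 1/b
(√(p(1, 1) + R(-8)) + 40)² = (√(¾ + 1/(-8)) + 40)² = (√(¾ - ⅛) + 40)² = (√(5/8) + 40)² = (√10/4 + 40)² = (40 + √10/4)²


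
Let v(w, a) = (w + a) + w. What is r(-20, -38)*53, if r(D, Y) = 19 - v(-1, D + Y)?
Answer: 4187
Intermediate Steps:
v(w, a) = a + 2*w (v(w, a) = (a + w) + w = a + 2*w)
r(D, Y) = 21 - D - Y (r(D, Y) = 19 - ((D + Y) + 2*(-1)) = 19 - ((D + Y) - 2) = 19 - (-2 + D + Y) = 19 + (2 - D - Y) = 21 - D - Y)
r(-20, -38)*53 = (21 - 1*(-20) - 1*(-38))*53 = (21 + 20 + 38)*53 = 79*53 = 4187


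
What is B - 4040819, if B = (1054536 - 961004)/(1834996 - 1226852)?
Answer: -614349934101/152036 ≈ -4.0408e+6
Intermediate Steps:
B = 23383/152036 (B = 93532/608144 = 93532*(1/608144) = 23383/152036 ≈ 0.15380)
B - 4040819 = 23383/152036 - 4040819 = -614349934101/152036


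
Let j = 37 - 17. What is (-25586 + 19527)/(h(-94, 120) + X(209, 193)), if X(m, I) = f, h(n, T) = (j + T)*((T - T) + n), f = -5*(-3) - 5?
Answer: 6059/13150 ≈ 0.46076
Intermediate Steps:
j = 20
f = 10 (f = 15 - 5 = 10)
h(n, T) = n*(20 + T) (h(n, T) = (20 + T)*((T - T) + n) = (20 + T)*(0 + n) = (20 + T)*n = n*(20 + T))
X(m, I) = 10
(-25586 + 19527)/(h(-94, 120) + X(209, 193)) = (-25586 + 19527)/(-94*(20 + 120) + 10) = -6059/(-94*140 + 10) = -6059/(-13160 + 10) = -6059/(-13150) = -6059*(-1/13150) = 6059/13150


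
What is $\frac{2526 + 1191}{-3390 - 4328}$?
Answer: $- \frac{3717}{7718} \approx -0.4816$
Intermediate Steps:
$\frac{2526 + 1191}{-3390 - 4328} = \frac{3717}{-7718} = 3717 \left(- \frac{1}{7718}\right) = - \frac{3717}{7718}$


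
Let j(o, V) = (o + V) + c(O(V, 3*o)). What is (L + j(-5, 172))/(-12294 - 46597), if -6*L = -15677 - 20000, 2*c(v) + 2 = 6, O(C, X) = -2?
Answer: -36691/353346 ≈ -0.10384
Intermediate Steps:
c(v) = 2 (c(v) = -1 + (½)*6 = -1 + 3 = 2)
j(o, V) = 2 + V + o (j(o, V) = (o + V) + 2 = (V + o) + 2 = 2 + V + o)
L = 35677/6 (L = -(-15677 - 20000)/6 = -⅙*(-35677) = 35677/6 ≈ 5946.2)
(L + j(-5, 172))/(-12294 - 46597) = (35677/6 + (2 + 172 - 5))/(-12294 - 46597) = (35677/6 + 169)/(-58891) = (36691/6)*(-1/58891) = -36691/353346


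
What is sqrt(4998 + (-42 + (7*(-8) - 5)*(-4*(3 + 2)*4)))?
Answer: 2*sqrt(2459) ≈ 99.177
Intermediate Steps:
sqrt(4998 + (-42 + (7*(-8) - 5)*(-4*(3 + 2)*4))) = sqrt(4998 + (-42 + (-56 - 5)*(-4*5*4))) = sqrt(4998 + (-42 - (-1220)*4)) = sqrt(4998 + (-42 - 61*(-80))) = sqrt(4998 + (-42 + 4880)) = sqrt(4998 + 4838) = sqrt(9836) = 2*sqrt(2459)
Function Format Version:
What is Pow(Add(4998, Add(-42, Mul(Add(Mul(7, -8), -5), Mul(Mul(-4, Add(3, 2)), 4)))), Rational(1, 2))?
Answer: Mul(2, Pow(2459, Rational(1, 2))) ≈ 99.177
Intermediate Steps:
Pow(Add(4998, Add(-42, Mul(Add(Mul(7, -8), -5), Mul(Mul(-4, Add(3, 2)), 4)))), Rational(1, 2)) = Pow(Add(4998, Add(-42, Mul(Add(-56, -5), Mul(Mul(-4, 5), 4)))), Rational(1, 2)) = Pow(Add(4998, Add(-42, Mul(-61, Mul(-20, 4)))), Rational(1, 2)) = Pow(Add(4998, Add(-42, Mul(-61, -80))), Rational(1, 2)) = Pow(Add(4998, Add(-42, 4880)), Rational(1, 2)) = Pow(Add(4998, 4838), Rational(1, 2)) = Pow(9836, Rational(1, 2)) = Mul(2, Pow(2459, Rational(1, 2)))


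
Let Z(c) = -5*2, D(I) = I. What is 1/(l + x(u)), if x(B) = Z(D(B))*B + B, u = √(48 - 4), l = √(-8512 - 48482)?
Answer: 1/(-18*√11 + I*√56994) ≈ -0.00098582 - 0.0039422*I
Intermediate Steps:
Z(c) = -10
l = I*√56994 (l = √(-56994) = I*√56994 ≈ 238.73*I)
u = 2*√11 (u = √44 = 2*√11 ≈ 6.6332)
x(B) = -9*B (x(B) = -10*B + B = -9*B)
1/(l + x(u)) = 1/(I*√56994 - 18*√11) = 1/(-18*√11 + I*√56994)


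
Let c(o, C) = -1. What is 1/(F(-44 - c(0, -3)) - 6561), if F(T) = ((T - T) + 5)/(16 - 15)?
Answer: -1/6556 ≈ -0.00015253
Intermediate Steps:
F(T) = 5 (F(T) = (0 + 5)/1 = 5*1 = 5)
1/(F(-44 - c(0, -3)) - 6561) = 1/(5 - 6561) = 1/(-6556) = -1/6556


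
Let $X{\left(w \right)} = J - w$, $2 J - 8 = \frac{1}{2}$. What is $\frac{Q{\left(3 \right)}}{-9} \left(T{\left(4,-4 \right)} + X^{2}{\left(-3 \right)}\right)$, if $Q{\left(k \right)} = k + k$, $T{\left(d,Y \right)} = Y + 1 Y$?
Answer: $- \frac{713}{24} \approx -29.708$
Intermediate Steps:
$T{\left(d,Y \right)} = 2 Y$ ($T{\left(d,Y \right)} = Y + Y = 2 Y$)
$Q{\left(k \right)} = 2 k$
$J = \frac{17}{4}$ ($J = 4 + \frac{1}{2 \cdot 2} = 4 + \frac{1}{2} \cdot \frac{1}{2} = 4 + \frac{1}{4} = \frac{17}{4} \approx 4.25$)
$X{\left(w \right)} = \frac{17}{4} - w$
$\frac{Q{\left(3 \right)}}{-9} \left(T{\left(4,-4 \right)} + X^{2}{\left(-3 \right)}\right) = \frac{2 \cdot 3}{-9} \left(2 \left(-4\right) + \left(\frac{17}{4} - -3\right)^{2}\right) = 6 \left(- \frac{1}{9}\right) \left(-8 + \left(\frac{17}{4} + 3\right)^{2}\right) = - \frac{2 \left(-8 + \left(\frac{29}{4}\right)^{2}\right)}{3} = - \frac{2 \left(-8 + \frac{841}{16}\right)}{3} = \left(- \frac{2}{3}\right) \frac{713}{16} = - \frac{713}{24}$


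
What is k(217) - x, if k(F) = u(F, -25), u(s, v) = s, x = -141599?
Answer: 141816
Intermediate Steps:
k(F) = F
k(217) - x = 217 - 1*(-141599) = 217 + 141599 = 141816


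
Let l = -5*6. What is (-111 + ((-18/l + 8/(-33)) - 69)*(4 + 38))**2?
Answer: 27115879561/3025 ≈ 8.9639e+6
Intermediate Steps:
l = -30
(-111 + ((-18/l + 8/(-33)) - 69)*(4 + 38))**2 = (-111 + ((-18/(-30) + 8/(-33)) - 69)*(4 + 38))**2 = (-111 + ((-18*(-1/30) + 8*(-1/33)) - 69)*42)**2 = (-111 + ((3/5 - 8/33) - 69)*42)**2 = (-111 + (59/165 - 69)*42)**2 = (-111 - 11326/165*42)**2 = (-111 - 158564/55)**2 = (-164669/55)**2 = 27115879561/3025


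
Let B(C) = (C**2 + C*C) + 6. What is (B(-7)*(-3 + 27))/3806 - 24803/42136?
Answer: 5385619/80184808 ≈ 0.067165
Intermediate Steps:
B(C) = 6 + 2*C**2 (B(C) = (C**2 + C**2) + 6 = 2*C**2 + 6 = 6 + 2*C**2)
(B(-7)*(-3 + 27))/3806 - 24803/42136 = ((6 + 2*(-7)**2)*(-3 + 27))/3806 - 24803/42136 = ((6 + 2*49)*24)*(1/3806) - 24803*1/42136 = ((6 + 98)*24)*(1/3806) - 24803/42136 = (104*24)*(1/3806) - 24803/42136 = 2496*(1/3806) - 24803/42136 = 1248/1903 - 24803/42136 = 5385619/80184808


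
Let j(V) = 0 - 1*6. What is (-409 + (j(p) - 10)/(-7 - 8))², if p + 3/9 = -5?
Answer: 37442161/225 ≈ 1.6641e+5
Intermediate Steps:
p = -16/3 (p = -⅓ - 5 = -16/3 ≈ -5.3333)
j(V) = -6 (j(V) = 0 - 6 = -6)
(-409 + (j(p) - 10)/(-7 - 8))² = (-409 + (-6 - 10)/(-7 - 8))² = (-409 - 16/(-15))² = (-409 - 1/15*(-16))² = (-409 + 16/15)² = (-6119/15)² = 37442161/225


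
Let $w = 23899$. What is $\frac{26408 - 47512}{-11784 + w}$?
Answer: $- \frac{21104}{12115} \approx -1.742$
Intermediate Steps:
$\frac{26408 - 47512}{-11784 + w} = \frac{26408 - 47512}{-11784 + 23899} = - \frac{21104}{12115}$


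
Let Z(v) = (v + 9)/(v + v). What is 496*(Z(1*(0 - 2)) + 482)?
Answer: 238204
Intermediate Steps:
Z(v) = (9 + v)/(2*v) (Z(v) = (9 + v)/((2*v)) = (9 + v)*(1/(2*v)) = (9 + v)/(2*v))
496*(Z(1*(0 - 2)) + 482) = 496*((9 + 1*(0 - 2))/(2*((1*(0 - 2)))) + 482) = 496*((9 + 1*(-2))/(2*((1*(-2)))) + 482) = 496*((½)*(9 - 2)/(-2) + 482) = 496*((½)*(-½)*7 + 482) = 496*(-7/4 + 482) = 496*(1921/4) = 238204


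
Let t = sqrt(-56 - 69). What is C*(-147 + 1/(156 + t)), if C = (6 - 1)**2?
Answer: 25*(-735*sqrt(5) + 22931*I)/(-156*I + 5*sqrt(5)) ≈ -3674.8 - 0.011427*I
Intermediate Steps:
t = 5*I*sqrt(5) (t = sqrt(-125) = 5*I*sqrt(5) ≈ 11.18*I)
C = 25 (C = 5**2 = 25)
C*(-147 + 1/(156 + t)) = 25*(-147 + 1/(156 + 5*I*sqrt(5))) = -3675 + 25/(156 + 5*I*sqrt(5))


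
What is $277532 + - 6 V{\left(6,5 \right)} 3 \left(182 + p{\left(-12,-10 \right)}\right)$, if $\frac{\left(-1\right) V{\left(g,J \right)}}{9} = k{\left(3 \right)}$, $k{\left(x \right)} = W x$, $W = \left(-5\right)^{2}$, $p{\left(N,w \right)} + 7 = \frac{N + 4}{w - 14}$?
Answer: $2407832$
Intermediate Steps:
$p{\left(N,w \right)} = -7 + \frac{4 + N}{-14 + w}$ ($p{\left(N,w \right)} = -7 + \frac{N + 4}{w - 14} = -7 + \frac{4 + N}{-14 + w}$)
$W = 25$
$k{\left(x \right)} = 25 x$
$V{\left(g,J \right)} = -675$ ($V{\left(g,J \right)} = - 9 \cdot 25 \cdot 3 = \left(-9\right) 75 = -675$)
$277532 + - 6 V{\left(6,5 \right)} 3 \left(182 + p{\left(-12,-10 \right)}\right) = 277532 + \left(-6\right) \left(-675\right) 3 \left(182 + \frac{102 - 12 - -70}{-14 - 10}\right) = 277532 + 4050 \cdot 3 \left(182 + \frac{102 - 12 + 70}{-24}\right) = 277532 + 12150 \left(182 - \frac{20}{3}\right) = 277532 + 12150 \cdot \frac{526}{3} = 277532 + 2130300 = 2407832$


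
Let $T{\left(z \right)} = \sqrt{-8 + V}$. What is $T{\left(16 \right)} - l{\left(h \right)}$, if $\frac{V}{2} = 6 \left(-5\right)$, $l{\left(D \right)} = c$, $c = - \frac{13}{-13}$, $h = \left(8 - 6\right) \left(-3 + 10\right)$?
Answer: $-1 + 2 i \sqrt{17} \approx -1.0 + 8.2462 i$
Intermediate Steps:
$h = 14$ ($h = 2 \cdot 7 = 14$)
$c = 1$ ($c = \left(-13\right) \left(- \frac{1}{13}\right) = 1$)
$l{\left(D \right)} = 1$
$V = -60$ ($V = 2 \cdot 6 \left(-5\right) = 2 \left(-30\right) = -60$)
$T{\left(z \right)} = 2 i \sqrt{17}$ ($T{\left(z \right)} = \sqrt{-8 - 60} = \sqrt{-68} = 2 i \sqrt{17}$)
$T{\left(16 \right)} - l{\left(h \right)} = 2 i \sqrt{17} - 1 = -1 + 2 i \sqrt{17}$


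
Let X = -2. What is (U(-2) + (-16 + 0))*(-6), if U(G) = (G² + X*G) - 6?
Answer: 84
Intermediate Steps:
U(G) = -6 + G² - 2*G (U(G) = (G² - 2*G) - 6 = -6 + G² - 2*G)
(U(-2) + (-16 + 0))*(-6) = ((-6 + (-2)² - 2*(-2)) + (-16 + 0))*(-6) = ((-6 + 4 + 4) - 16)*(-6) = (2 - 16)*(-6) = -14*(-6) = 84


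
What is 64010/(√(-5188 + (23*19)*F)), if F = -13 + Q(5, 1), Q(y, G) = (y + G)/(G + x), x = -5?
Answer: -64010*I*√5122/7683 ≈ -596.26*I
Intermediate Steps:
Q(y, G) = (G + y)/(-5 + G) (Q(y, G) = (y + G)/(G - 5) = (G + y)/(-5 + G))
F = -29/2 (F = -13 + (1 + 5)/(-5 + 1) = -13 + 6/(-4) = -13 - ¼*6 = -13 - 3/2 = -29/2 ≈ -14.500)
64010/(√(-5188 + (23*19)*F)) = 64010/(√(-5188 + (23*19)*(-29/2))) = 64010/(√(-5188 + 437*(-29/2))) = 64010/(√(-5188 - 12673/2)) = 64010/(√(-23049/2)) = 64010/((3*I*√5122/2)) = 64010*(-I*√5122/7683) = -64010*I*√5122/7683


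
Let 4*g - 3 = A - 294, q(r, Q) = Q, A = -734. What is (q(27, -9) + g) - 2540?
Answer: -11221/4 ≈ -2805.3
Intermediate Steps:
g = -1025/4 (g = 3/4 + (-734 - 294)/4 = 3/4 + (1/4)*(-1028) = 3/4 - 257 = -1025/4 ≈ -256.25)
(q(27, -9) + g) - 2540 = (-9 - 1025/4) - 2540 = -1061/4 - 2540 = -11221/4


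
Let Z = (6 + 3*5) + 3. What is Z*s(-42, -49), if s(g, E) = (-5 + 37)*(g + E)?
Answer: -69888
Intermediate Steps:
s(g, E) = 32*E + 32*g (s(g, E) = 32*(E + g) = 32*E + 32*g)
Z = 24 (Z = (6 + 15) + 3 = 21 + 3 = 24)
Z*s(-42, -49) = 24*(32*(-49) + 32*(-42)) = 24*(-1568 - 1344) = 24*(-2912) = -69888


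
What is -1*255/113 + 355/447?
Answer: -73870/50511 ≈ -1.4625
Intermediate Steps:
-1*255/113 + 355/447 = -255*1/113 + 355*(1/447) = -255/113 + 355/447 = -73870/50511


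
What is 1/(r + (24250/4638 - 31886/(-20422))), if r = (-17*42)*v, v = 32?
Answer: -23679309/540864071840 ≈ -4.3781e-5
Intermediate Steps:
r = -22848 (r = -17*42*32 = -714*32 = -22848)
1/(r + (24250/4638 - 31886/(-20422))) = 1/(-22848 + (24250/4638 - 31886/(-20422))) = 1/(-22848 + (24250*(1/4638) - 31886*(-1/20422))) = 1/(-22848 + (12125/2319 + 15943/10211)) = 1/(-22848 + 160780192/23679309) = 1/(-540864071840/23679309) = -23679309/540864071840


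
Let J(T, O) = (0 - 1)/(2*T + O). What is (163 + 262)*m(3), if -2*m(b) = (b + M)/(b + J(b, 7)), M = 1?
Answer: -5525/19 ≈ -290.79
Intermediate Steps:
J(T, O) = -1/(O + 2*T)
m(b) = -(1 + b)/(2*(b - 1/(7 + 2*b))) (m(b) = -(b + 1)/(2*(b - 1/(7 + 2*b))) = -(1 + b)/(2*(b - 1/(7 + 2*b))))
(163 + 262)*m(3) = (163 + 262)*(-(1 + 3)*(7 + 2*3)/(-2 + 2*3*(7 + 2*3))) = 425*(-1*4*(7 + 6)/(-2 + 2*3*(7 + 6))) = 425*(-1*4*13/(-2 + 2*3*13)) = 425*(-1*4*13/(-2 + 78)) = 425*(-1*4*13/76) = 425*(-1*1/76*4*13) = 425*(-13/19) = -5525/19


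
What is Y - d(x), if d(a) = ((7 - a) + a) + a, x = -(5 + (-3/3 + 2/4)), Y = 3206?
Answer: 6407/2 ≈ 3203.5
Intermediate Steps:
x = -9/2 (x = -(5 + (-3*⅓ + 2*(¼))) = -(5 + (-1 + ½)) = -(5 - ½) = -1*9/2 = -9/2 ≈ -4.5000)
d(a) = 7 + a
Y - d(x) = 3206 - (7 - 9/2) = 3206 - 1*5/2 = 3206 - 5/2 = 6407/2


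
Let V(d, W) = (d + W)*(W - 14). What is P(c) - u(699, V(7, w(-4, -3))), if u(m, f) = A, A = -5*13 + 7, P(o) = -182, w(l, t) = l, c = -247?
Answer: -124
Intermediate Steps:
A = -58 (A = -65 + 7 = -58)
V(d, W) = (-14 + W)*(W + d) (V(d, W) = (W + d)*(-14 + W) = (-14 + W)*(W + d))
u(m, f) = -58
P(c) - u(699, V(7, w(-4, -3))) = -182 - 1*(-58) = -182 + 58 = -124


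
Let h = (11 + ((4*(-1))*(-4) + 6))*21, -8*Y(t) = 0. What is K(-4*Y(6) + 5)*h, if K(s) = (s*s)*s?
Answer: 86625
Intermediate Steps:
Y(t) = 0 (Y(t) = -1/8*0 = 0)
h = 693 (h = (11 + (-4*(-4) + 6))*21 = (11 + (16 + 6))*21 = (11 + 22)*21 = 33*21 = 693)
K(s) = s**3 (K(s) = s**2*s = s**3)
K(-4*Y(6) + 5)*h = (-4*0 + 5)**3*693 = (0 + 5)**3*693 = 5**3*693 = 125*693 = 86625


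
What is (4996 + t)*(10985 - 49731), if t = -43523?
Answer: 1492767142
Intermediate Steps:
(4996 + t)*(10985 - 49731) = (4996 - 43523)*(10985 - 49731) = -38527*(-38746) = 1492767142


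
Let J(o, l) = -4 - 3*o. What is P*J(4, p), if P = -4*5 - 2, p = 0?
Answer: 352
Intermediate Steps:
P = -22 (P = -20 - 2 = -22)
P*J(4, p) = -22*(-4 - 3*4) = -22*(-4 - 12) = -22*(-16) = 352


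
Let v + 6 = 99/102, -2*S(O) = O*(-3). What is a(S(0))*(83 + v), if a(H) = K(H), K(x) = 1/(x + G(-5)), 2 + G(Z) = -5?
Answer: -2651/238 ≈ -11.139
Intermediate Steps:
S(O) = 3*O/2 (S(O) = -O*(-3)/2 = -(-3)*O/2 = 3*O/2)
G(Z) = -7 (G(Z) = -2 - 5 = -7)
K(x) = 1/(-7 + x) (K(x) = 1/(x - 7) = 1/(-7 + x))
v = -171/34 (v = -6 + 99/102 = -6 + 99*(1/102) = -6 + 33/34 = -171/34 ≈ -5.0294)
a(H) = 1/(-7 + H)
a(S(0))*(83 + v) = (83 - 171/34)/(-7 + (3/2)*0) = (2651/34)/(-7 + 0) = (2651/34)/(-7) = -1/7*2651/34 = -2651/238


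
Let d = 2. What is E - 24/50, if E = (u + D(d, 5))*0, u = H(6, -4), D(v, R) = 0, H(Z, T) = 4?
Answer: -12/25 ≈ -0.48000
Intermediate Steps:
u = 4
E = 0 (E = (4 + 0)*0 = 4*0 = 0)
E - 24/50 = 0 - 24/50 = 0 + (1/50)*(-24) = 0 - 12/25 = -12/25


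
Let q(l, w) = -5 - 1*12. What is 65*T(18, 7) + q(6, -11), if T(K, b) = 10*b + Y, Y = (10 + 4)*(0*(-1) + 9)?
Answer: 12723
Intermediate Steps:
Y = 126 (Y = 14*(0 + 9) = 14*9 = 126)
T(K, b) = 126 + 10*b (T(K, b) = 10*b + 126 = 126 + 10*b)
q(l, w) = -17 (q(l, w) = -5 - 12 = -17)
65*T(18, 7) + q(6, -11) = 65*(126 + 10*7) - 17 = 65*(126 + 70) - 17 = 65*196 - 17 = 12740 - 17 = 12723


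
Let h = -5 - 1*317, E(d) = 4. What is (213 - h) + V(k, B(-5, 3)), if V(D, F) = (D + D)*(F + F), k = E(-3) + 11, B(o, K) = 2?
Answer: 655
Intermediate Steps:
h = -322 (h = -5 - 317 = -322)
k = 15 (k = 4 + 11 = 15)
V(D, F) = 4*D*F (V(D, F) = (2*D)*(2*F) = 4*D*F)
(213 - h) + V(k, B(-5, 3)) = (213 - 1*(-322)) + 4*15*2 = (213 + 322) + 120 = 535 + 120 = 655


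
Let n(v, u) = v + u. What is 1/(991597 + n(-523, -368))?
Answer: 1/990706 ≈ 1.0094e-6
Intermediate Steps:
n(v, u) = u + v
1/(991597 + n(-523, -368)) = 1/(991597 + (-368 - 523)) = 1/(991597 - 891) = 1/990706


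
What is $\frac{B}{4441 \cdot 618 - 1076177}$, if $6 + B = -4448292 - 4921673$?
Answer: $- \frac{9369971}{1668361} \approx -5.6163$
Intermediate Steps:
$B = -9369971$ ($B = -6 - 9369965 = -9369971$)
$\frac{B}{4441 \cdot 618 - 1076177} = - \frac{9369971}{4441 \cdot 618 - 1076177} = - \frac{9369971}{2744538 - 1076177} = - \frac{9369971}{1668361}$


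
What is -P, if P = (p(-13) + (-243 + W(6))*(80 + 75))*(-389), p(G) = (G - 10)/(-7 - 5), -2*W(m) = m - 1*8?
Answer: -175087733/12 ≈ -1.4591e+7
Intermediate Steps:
W(m) = 4 - m/2 (W(m) = -(m - 1*8)/2 = -(m - 8)/2 = -(-8 + m)/2 = 4 - m/2)
p(G) = 5/6 - G/12 (p(G) = (-10 + G)/(-12) = (-10 + G)*(-1/12) = 5/6 - G/12)
P = 175087733/12 (P = ((5/6 - 1/12*(-13)) + (-243 + (4 - 1/2*6))*(80 + 75))*(-389) = ((5/6 + 13/12) + (-243 + (4 - 3))*155)*(-389) = (23/12 + (-243 + 1)*155)*(-389) = (23/12 - 242*155)*(-389) = (23/12 - 37510)*(-389) = -450097/12*(-389) = 175087733/12 ≈ 1.4591e+7)
-P = -1*175087733/12 = -175087733/12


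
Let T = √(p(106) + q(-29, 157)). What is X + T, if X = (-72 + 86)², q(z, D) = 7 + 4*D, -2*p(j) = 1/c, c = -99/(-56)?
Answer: 196 + √691207/33 ≈ 221.19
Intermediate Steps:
c = 99/56 (c = -99*(-1/56) = 99/56 ≈ 1.7679)
p(j) = -28/99 (p(j) = -1/(2*99/56) = -½*56/99 = -28/99)
T = √691207/33 (T = √(-28/99 + (7 + 4*157)) = √(-28/99 + (7 + 628)) = √(-28/99 + 635) = √(62837/99) = √691207/33 ≈ 25.194)
X = 196 (X = 14² = 196)
X + T = 196 + √691207/33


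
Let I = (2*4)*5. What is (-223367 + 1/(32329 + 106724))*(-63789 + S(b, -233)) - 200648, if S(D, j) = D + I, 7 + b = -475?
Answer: 1994977417778606/139053 ≈ 1.4347e+10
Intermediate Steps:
b = -482 (b = -7 - 475 = -482)
I = 40 (I = 8*5 = 40)
S(D, j) = 40 + D (S(D, j) = D + 40 = 40 + D)
(-223367 + 1/(32329 + 106724))*(-63789 + S(b, -233)) - 200648 = (-223367 + 1/(32329 + 106724))*(-63789 + (40 - 482)) - 200648 = (-223367 + 1/139053)*(-63789 - 442) - 200648 = (-223367 + 1/139053)*(-64231) - 200648 = -31059851450/139053*(-64231) - 200648 = 1995005318484950/139053 - 200648 = 1994977417778606/139053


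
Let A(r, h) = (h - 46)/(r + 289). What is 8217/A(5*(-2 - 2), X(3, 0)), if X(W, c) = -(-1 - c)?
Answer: -245597/5 ≈ -49119.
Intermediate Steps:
X(W, c) = 1 + c
A(r, h) = (-46 + h)/(289 + r)
8217/A(5*(-2 - 2), X(3, 0)) = 8217/(((-46 + (1 + 0))/(289 + 5*(-2 - 2)))) = 8217/(((-46 + 1)/(289 + 5*(-4)))) = 8217/((-45/(289 - 20))) = 8217/((-45/269)) = 8217/(((1/269)*(-45))) = 8217/(-45/269) = 8217*(-269/45) = -245597/5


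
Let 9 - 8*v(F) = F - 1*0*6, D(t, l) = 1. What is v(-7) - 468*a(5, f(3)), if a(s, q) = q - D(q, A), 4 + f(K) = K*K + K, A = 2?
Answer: -3274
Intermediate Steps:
f(K) = -4 + K + K² (f(K) = -4 + (K*K + K) = -4 + (K² + K) = -4 + (K + K²) = -4 + K + K²)
v(F) = 9/8 - F/8 (v(F) = 9/8 - (F - 1*0*6)/8 = 9/8 - (F + 0*6)/8 = 9/8 - (F + 0)/8 = 9/8 - F/8)
a(s, q) = -1 + q (a(s, q) = q - 1*1 = q - 1 = -1 + q)
v(-7) - 468*a(5, f(3)) = (9/8 - ⅛*(-7)) - 468*(-1 + (-4 + 3 + 3²)) = (9/8 + 7/8) - 468*(-1 + (-4 + 3 + 9)) = 2 - 468*(-1 + 8) = 2 - 468*7 = 2 - 3276 = -3274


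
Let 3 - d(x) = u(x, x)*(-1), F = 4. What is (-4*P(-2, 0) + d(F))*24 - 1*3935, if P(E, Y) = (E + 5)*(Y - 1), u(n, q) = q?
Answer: -3479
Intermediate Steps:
P(E, Y) = (-1 + Y)*(5 + E) (P(E, Y) = (5 + E)*(-1 + Y) = (-1 + Y)*(5 + E))
d(x) = 3 + x (d(x) = 3 - x*(-1) = 3 - (-1)*x = 3 + x)
(-4*P(-2, 0) + d(F))*24 - 1*3935 = (-4*(-5 - 1*(-2) + 5*0 - 2*0) + (3 + 4))*24 - 1*3935 = (-4*(-5 + 2 + 0 + 0) + 7)*24 - 3935 = (-4*(-3) + 7)*24 - 3935 = (12 + 7)*24 - 3935 = 19*24 - 3935 = 456 - 3935 = -3479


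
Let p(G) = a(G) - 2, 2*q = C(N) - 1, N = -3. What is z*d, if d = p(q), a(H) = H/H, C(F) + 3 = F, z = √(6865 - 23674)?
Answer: -I*√16809 ≈ -129.65*I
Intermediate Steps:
z = I*√16809 (z = √(-16809) = I*√16809 ≈ 129.65*I)
C(F) = -3 + F
a(H) = 1
q = -7/2 (q = ((-3 - 3) - 1)/2 = (-6 - 1)/2 = (½)*(-7) = -7/2 ≈ -3.5000)
p(G) = -1 (p(G) = 1 - 2 = -1)
d = -1
z*d = (I*√16809)*(-1) = -I*√16809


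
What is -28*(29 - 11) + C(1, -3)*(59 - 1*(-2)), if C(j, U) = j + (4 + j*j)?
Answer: -138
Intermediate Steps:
C(j, U) = 4 + j + j**2 (C(j, U) = j + (4 + j**2) = 4 + j + j**2)
-28*(29 - 11) + C(1, -3)*(59 - 1*(-2)) = -28*(29 - 11) + (4 + 1 + 1**2)*(59 - 1*(-2)) = -28*18 + (4 + 1 + 1)*(59 + 2) = -504 + 6*61 = -504 + 366 = -138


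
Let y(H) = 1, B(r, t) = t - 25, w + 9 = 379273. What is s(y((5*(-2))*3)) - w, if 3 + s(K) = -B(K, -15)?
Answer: -379227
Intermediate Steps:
w = 379264 (w = -9 + 379273 = 379264)
B(r, t) = -25 + t
s(K) = 37 (s(K) = -3 - (-25 - 15) = -3 - 1*(-40) = -3 + 40 = 37)
s(y((5*(-2))*3)) - w = 37 - 1*379264 = 37 - 379264 = -379227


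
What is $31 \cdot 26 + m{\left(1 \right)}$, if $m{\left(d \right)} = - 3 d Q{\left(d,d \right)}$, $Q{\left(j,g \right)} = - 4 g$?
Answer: $818$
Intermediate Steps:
$m{\left(d \right)} = 12 d^{2}$ ($m{\left(d \right)} = - 3 d \left(- 4 d\right) = 12 d^{2}$)
$31 \cdot 26 + m{\left(1 \right)} = 31 \cdot 26 + 12 \cdot 1^{2} = 806 + 12 \cdot 1 = 806 + 12 = 818$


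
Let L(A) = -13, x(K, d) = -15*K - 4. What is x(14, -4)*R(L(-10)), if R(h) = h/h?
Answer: -214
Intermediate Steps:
x(K, d) = -4 - 15*K
R(h) = 1
x(14, -4)*R(L(-10)) = (-4 - 15*14)*1 = (-4 - 210)*1 = -214*1 = -214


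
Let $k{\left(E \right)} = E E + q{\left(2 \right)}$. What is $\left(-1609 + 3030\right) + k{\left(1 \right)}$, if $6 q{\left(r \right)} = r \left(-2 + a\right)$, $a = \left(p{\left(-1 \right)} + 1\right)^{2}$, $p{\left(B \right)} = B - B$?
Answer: $\frac{4265}{3} \approx 1421.7$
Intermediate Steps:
$p{\left(B \right)} = 0$
$a = 1$ ($a = \left(0 + 1\right)^{2} = 1^{2} = 1$)
$q{\left(r \right)} = - \frac{r}{6}$ ($q{\left(r \right)} = \frac{r \left(-2 + 1\right)}{6} = \frac{r \left(-1\right)}{6} = \frac{\left(-1\right) r}{6} = - \frac{r}{6}$)
$k{\left(E \right)} = - \frac{1}{3} + E^{2}$ ($k{\left(E \right)} = E E - \frac{1}{3} = E^{2} - \frac{1}{3} = - \frac{1}{3} + E^{2}$)
$\left(-1609 + 3030\right) + k{\left(1 \right)} = \left(-1609 + 3030\right) - \left(\frac{1}{3} - 1^{2}\right) = 1421 + \left(- \frac{1}{3} + 1\right) = 1421 + \frac{2}{3} = \frac{4265}{3}$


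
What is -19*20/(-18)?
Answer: 190/9 ≈ 21.111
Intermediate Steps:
-19*20/(-18) = -380*(-1/18) = 190/9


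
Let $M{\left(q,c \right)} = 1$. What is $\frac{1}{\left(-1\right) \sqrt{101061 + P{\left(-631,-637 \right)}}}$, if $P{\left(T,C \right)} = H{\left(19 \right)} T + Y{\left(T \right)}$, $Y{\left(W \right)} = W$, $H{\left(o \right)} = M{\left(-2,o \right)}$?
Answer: $- \frac{\sqrt{99799}}{99799} \approx -0.0031655$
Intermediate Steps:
$H{\left(o \right)} = 1$
$P{\left(T,C \right)} = 2 T$ ($P{\left(T,C \right)} = 1 T + T = T + T = 2 T$)
$\frac{1}{\left(-1\right) \sqrt{101061 + P{\left(-631,-637 \right)}}} = \frac{1}{\left(-1\right) \sqrt{101061 + 2 \left(-631\right)}} = \frac{1}{\left(-1\right) \sqrt{101061 - 1262}} = \frac{1}{\left(-1\right) \sqrt{99799}} = - \frac{\sqrt{99799}}{99799}$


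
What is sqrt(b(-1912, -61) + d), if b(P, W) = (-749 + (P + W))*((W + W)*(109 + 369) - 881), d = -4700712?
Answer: sqrt(156433522) ≈ 12507.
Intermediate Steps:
b(P, W) = (-881 + 956*W)*(-749 + P + W) (b(P, W) = (-749 + P + W)*((2*W)*478 - 881) = (-749 + P + W)*(956*W - 881) = (-749 + P + W)*(-881 + 956*W) = (-881 + 956*W)*(-749 + P + W))
sqrt(b(-1912, -61) + d) = sqrt((659869 - 716925*(-61) - 881*(-1912) + 956*(-61)**2 + 956*(-1912)*(-61)) - 4700712) = sqrt((659869 + 43732425 + 1684472 + 956*3721 + 111500192) - 4700712) = sqrt((659869 + 43732425 + 1684472 + 3557276 + 111500192) - 4700712) = sqrt(161134234 - 4700712) = sqrt(156433522)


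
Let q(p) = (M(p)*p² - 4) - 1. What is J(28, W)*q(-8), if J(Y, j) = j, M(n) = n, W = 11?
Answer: -5687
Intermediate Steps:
q(p) = -5 + p³ (q(p) = (p*p² - 4) - 1 = (p³ - 4) - 1 = (-4 + p³) - 1 = -5 + p³)
J(28, W)*q(-8) = 11*(-5 + (-8)³) = 11*(-5 - 512) = 11*(-517) = -5687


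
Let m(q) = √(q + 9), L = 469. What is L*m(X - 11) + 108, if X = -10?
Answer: 108 + 938*I*√3 ≈ 108.0 + 1624.7*I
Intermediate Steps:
m(q) = √(9 + q)
L*m(X - 11) + 108 = 469*√(9 + (-10 - 11)) + 108 = 469*√(9 - 21) + 108 = 469*√(-12) + 108 = 469*(2*I*√3) + 108 = 938*I*√3 + 108 = 108 + 938*I*√3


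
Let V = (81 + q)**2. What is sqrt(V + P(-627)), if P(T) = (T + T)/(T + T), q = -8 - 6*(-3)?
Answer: sqrt(8282) ≈ 91.005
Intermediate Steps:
q = 10 (q = -8 + 18 = 10)
P(T) = 1 (P(T) = (2*T)/((2*T)) = (2*T)*(1/(2*T)) = 1)
V = 8281 (V = (81 + 10)**2 = 91**2 = 8281)
sqrt(V + P(-627)) = sqrt(8281 + 1) = sqrt(8282)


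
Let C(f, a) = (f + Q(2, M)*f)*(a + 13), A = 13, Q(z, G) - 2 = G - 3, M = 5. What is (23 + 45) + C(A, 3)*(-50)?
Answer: -51932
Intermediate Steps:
Q(z, G) = -1 + G (Q(z, G) = 2 + (G - 3) = 2 + (-3 + G) = -1 + G)
C(f, a) = 5*f*(13 + a) (C(f, a) = (f + (-1 + 5)*f)*(a + 13) = (f + 4*f)*(13 + a) = (5*f)*(13 + a) = 5*f*(13 + a))
(23 + 45) + C(A, 3)*(-50) = (23 + 45) + (5*13*(13 + 3))*(-50) = 68 + (5*13*16)*(-50) = 68 + 1040*(-50) = 68 - 52000 = -51932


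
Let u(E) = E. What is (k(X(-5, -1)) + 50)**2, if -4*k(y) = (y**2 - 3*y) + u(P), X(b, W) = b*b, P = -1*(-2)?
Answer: 7744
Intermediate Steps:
P = 2
X(b, W) = b**2
k(y) = -1/2 - y**2/4 + 3*y/4 (k(y) = -((y**2 - 3*y) + 2)/4 = -(2 + y**2 - 3*y)/4 = -1/2 - y**2/4 + 3*y/4)
(k(X(-5, -1)) + 50)**2 = ((-1/2 - ((-5)**2)**2/4 + (3/4)*(-5)**2) + 50)**2 = ((-1/2 - 1/4*25**2 + (3/4)*25) + 50)**2 = ((-1/2 - 1/4*625 + 75/4) + 50)**2 = ((-1/2 - 625/4 + 75/4) + 50)**2 = (-138 + 50)**2 = (-88)**2 = 7744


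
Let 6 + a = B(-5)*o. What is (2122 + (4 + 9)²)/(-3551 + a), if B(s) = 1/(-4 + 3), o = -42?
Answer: -2291/3515 ≈ -0.65178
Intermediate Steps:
B(s) = -1 (B(s) = 1/(-1) = -1)
a = 36 (a = -6 - 1*(-42) = -6 + 42 = 36)
(2122 + (4 + 9)²)/(-3551 + a) = (2122 + (4 + 9)²)/(-3551 + 36) = (2122 + 13²)/(-3515) = (2122 + 169)*(-1/3515) = 2291*(-1/3515) = -2291/3515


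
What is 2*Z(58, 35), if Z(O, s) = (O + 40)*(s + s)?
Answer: 13720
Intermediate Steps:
Z(O, s) = 2*s*(40 + O) (Z(O, s) = (40 + O)*(2*s) = 2*s*(40 + O))
2*Z(58, 35) = 2*(2*35*(40 + 58)) = 2*(2*35*98) = 2*6860 = 13720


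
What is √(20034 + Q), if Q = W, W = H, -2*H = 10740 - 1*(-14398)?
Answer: √7465 ≈ 86.400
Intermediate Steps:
H = -12569 (H = -(10740 - 1*(-14398))/2 = -(10740 + 14398)/2 = -½*25138 = -12569)
W = -12569
Q = -12569
√(20034 + Q) = √(20034 - 12569) = √7465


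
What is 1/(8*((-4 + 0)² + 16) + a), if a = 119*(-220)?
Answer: -1/25924 ≈ -3.8574e-5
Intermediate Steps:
a = -26180
1/(8*((-4 + 0)² + 16) + a) = 1/(8*((-4 + 0)² + 16) - 26180) = 1/(8*((-4)² + 16) - 26180) = 1/(8*(16 + 16) - 26180) = 1/(8*32 - 26180) = 1/(256 - 26180) = 1/(-25924) = -1/25924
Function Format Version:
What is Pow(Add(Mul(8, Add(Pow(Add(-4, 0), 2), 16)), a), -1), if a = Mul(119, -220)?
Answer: Rational(-1, 25924) ≈ -3.8574e-5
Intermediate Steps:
a = -26180
Pow(Add(Mul(8, Add(Pow(Add(-4, 0), 2), 16)), a), -1) = Pow(Add(Mul(8, Add(Pow(Add(-4, 0), 2), 16)), -26180), -1) = Pow(Add(Mul(8, Add(Pow(-4, 2), 16)), -26180), -1) = Pow(Add(Mul(8, Add(16, 16)), -26180), -1) = Pow(Add(Mul(8, 32), -26180), -1) = Pow(Add(256, -26180), -1) = Pow(-25924, -1) = Rational(-1, 25924)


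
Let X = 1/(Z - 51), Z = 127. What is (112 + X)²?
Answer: 72471169/5776 ≈ 12547.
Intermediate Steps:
X = 1/76 (X = 1/(127 - 51) = 1/76 ≈ 0.013158)
(112 + X)² = (112 + 1/76)² = (8513/76)² = 72471169/5776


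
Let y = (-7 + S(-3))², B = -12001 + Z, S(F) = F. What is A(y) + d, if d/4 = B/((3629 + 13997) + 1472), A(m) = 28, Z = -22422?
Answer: 198526/9549 ≈ 20.790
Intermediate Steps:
B = -34423 (B = -12001 - 22422 = -34423)
y = 100 (y = (-7 - 3)² = (-10)² = 100)
d = -68846/9549 (d = 4*(-34423/((3629 + 13997) + 1472)) = 4*(-34423/(17626 + 1472)) = 4*(-34423/19098) = -68846/9549 ≈ -7.2098)
A(y) + d = 28 - 68846/9549 = 198526/9549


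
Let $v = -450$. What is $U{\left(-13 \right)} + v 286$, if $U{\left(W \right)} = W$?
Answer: $-128713$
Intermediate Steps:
$U{\left(-13 \right)} + v 286 = -13 - 128700 = -128713$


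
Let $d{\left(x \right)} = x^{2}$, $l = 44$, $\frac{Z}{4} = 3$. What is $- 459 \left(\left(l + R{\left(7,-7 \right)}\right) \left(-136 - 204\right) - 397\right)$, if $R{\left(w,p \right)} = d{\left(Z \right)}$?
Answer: $29521503$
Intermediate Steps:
$Z = 12$ ($Z = 4 \cdot 3 = 12$)
$R{\left(w,p \right)} = 144$ ($R{\left(w,p \right)} = 12^{2} = 144$)
$- 459 \left(\left(l + R{\left(7,-7 \right)}\right) \left(-136 - 204\right) - 397\right) = - 459 \left(\left(44 + 144\right) \left(-136 - 204\right) - 397\right) = - 459 \left(188 \left(-340\right) - 397\right) = - 459 \left(-63920 - 397\right) = \left(-459\right) \left(-64317\right) = 29521503$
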